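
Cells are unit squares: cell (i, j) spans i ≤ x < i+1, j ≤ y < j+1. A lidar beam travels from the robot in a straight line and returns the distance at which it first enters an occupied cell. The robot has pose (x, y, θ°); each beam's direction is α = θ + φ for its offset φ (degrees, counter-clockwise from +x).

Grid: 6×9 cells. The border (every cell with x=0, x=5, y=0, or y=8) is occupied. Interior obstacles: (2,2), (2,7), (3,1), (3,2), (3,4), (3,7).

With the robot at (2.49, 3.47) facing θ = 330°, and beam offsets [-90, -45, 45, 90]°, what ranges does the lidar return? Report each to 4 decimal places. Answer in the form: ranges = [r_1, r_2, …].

ranges = [0.5427, 0.4866, 2.5985, 1.0200]

beam 1: φ=-90°, α=240°
  d=(-0.5000,-0.8660)  start (2,3)  tX=0.9800 tY=0.5427  stride 1/|dx|=2.0000 1/|dy|=1.1547
    cross y-line → (2,2), t=0.5427 (wall)
  → r_1 = 0.5427
beam 2: φ=-45°, α=285°
  d=(0.2588,-0.9659)  start (2,3)  tX=1.9705 tY=0.4866  stride 1/|dx|=3.8637 1/|dy|=1.0353
    cross y-line → (2,2), t=0.4866 (wall)
  → r_2 = 0.4866
beam 3: φ=45°, α=15°
  d=(0.9659,0.2588)  start (2,3)  tX=0.5280 tY=2.0478  stride 1/|dx|=1.0353 1/|dy|=3.8637
    cross x-line → (3,3), t=0.5280
    cross x-line → (4,3), t=1.5633
    cross y-line → (4,4), t=2.0478
    cross x-line → (5,4), t=2.5985 (wall)
  → r_3 = 2.5985
beam 4: φ=90°, α=60°
  d=(0.5000,0.8660)  start (2,3)  tX=1.0200 tY=0.6120  stride 1/|dx|=2.0000 1/|dy|=1.1547
    cross y-line → (2,4), t=0.6120
    cross x-line → (3,4), t=1.0200 (wall)
  → r_4 = 1.0200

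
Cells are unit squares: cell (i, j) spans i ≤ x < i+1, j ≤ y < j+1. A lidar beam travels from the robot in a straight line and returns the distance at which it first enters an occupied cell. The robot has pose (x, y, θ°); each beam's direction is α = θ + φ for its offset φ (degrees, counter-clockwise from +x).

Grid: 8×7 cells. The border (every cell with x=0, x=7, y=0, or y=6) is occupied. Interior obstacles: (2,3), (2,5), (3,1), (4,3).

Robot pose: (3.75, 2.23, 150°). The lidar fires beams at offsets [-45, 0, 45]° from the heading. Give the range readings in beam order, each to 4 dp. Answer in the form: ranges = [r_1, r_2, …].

ranges = [2.8978, 1.5400, 2.8470]

beam 1: φ=-45°, α=105°
  cosα=-0.2588 sinα=0.9659 | (3,2) | tMaxX 2.8978 tMaxY 0.7972 | tΔX 3.8637 tΔY 1.0353
    t=0.7972 [y] (3,3)
    t=1.8324 [y] (3,4)
    t=2.8677 [y] (3,5)
    t=2.8978 [x] (2,5) — stop
  → r_1 = 2.8978
beam 2: φ=0°, α=150°
  cosα=-0.8660 sinα=0.5000 | (3,2) | tMaxX 0.8660 tMaxY 1.5400 | tΔX 1.1547 tΔY 2.0000
    t=0.8660 [x] (2,2)
    t=1.5400 [y] (2,3) — stop
  → r_2 = 1.5400
beam 3: φ=45°, α=195°
  cosα=-0.9659 sinα=-0.2588 | (3,2) | tMaxX 0.7765 tMaxY 0.8887 | tΔX 1.0353 tΔY 3.8637
    t=0.7765 [x] (2,2)
    t=0.8887 [y] (2,1)
    t=1.8117 [x] (1,1)
    t=2.8470 [x] (0,1) — stop
  → r_3 = 2.8470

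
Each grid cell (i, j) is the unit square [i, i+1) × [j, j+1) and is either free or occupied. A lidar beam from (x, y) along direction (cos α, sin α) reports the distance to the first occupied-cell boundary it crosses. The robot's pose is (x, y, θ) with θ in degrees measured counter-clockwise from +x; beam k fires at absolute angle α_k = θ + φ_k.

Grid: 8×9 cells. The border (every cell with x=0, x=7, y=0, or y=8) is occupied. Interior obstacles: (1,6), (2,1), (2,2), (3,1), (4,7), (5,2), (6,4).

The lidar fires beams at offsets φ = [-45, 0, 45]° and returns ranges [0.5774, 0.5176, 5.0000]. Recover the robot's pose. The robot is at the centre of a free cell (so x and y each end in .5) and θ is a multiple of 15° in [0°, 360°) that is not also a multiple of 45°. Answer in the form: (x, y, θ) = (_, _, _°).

Candidates: 35 free-cell centres × 16 headings = 560 poses. Raycast each; keep the one whose scan matches to 4 dp.
  (6.5, 3.5, 15°): beam 3 = 0.5774 ≠ 5.0000 ✗
  (5.5, 5.5, 195°): beam 1 = 5.0000 ≠ 0.5774 ✗
  (3.5, 2.5, 300°): beam 1 = 0.5176 ≠ 0.5774 ✗
  (6.5, 6.5, 120°): beam 1 = 1.5529 ≠ 0.5774 ✗
  …
  (4.5, 2.5, 15°): r_1=0.5774, r_2=0.5176, r_3=5.0000 — all match ✓
Only this pose fits every beam.

(x, y, θ) = (4.5, 2.5, 15°)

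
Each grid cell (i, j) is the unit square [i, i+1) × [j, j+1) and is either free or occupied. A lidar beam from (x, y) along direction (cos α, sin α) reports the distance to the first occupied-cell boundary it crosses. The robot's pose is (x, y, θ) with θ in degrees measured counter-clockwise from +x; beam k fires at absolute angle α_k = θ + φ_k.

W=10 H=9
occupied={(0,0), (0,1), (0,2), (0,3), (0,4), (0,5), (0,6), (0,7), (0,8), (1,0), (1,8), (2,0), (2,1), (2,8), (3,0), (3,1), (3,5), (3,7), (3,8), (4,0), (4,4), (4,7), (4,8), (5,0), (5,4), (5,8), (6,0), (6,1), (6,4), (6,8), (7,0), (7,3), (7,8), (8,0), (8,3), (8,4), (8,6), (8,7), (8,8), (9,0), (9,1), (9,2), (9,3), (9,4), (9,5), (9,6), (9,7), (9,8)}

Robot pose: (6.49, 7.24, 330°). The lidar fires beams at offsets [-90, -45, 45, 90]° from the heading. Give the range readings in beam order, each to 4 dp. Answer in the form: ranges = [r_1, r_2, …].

beam 1: φ=-90°, α=240°
  dir = (cos 240°, sin 240°) = (-0.5000, -0.8660); from cell (6,7)
  next x-line at t=0.9800, next y-line at t=0.2771; Δt_x=2.0000, Δt_y=1.1547
    y: enter (6,6) at t=0.2771
    x: enter (5,6) at t=0.9800
    y: enter (5,5) at t=1.4318
    y: enter (5,4) at t=2.5865 ← occupied
  → r_1 = 2.5865
beam 2: φ=-45°, α=285°
  dir = (cos 285°, sin 285°) = (0.2588, -0.9659); from cell (6,7)
  next x-line at t=1.9705, next y-line at t=0.2485; Δt_x=3.8637, Δt_y=1.0353
    y: enter (6,6) at t=0.2485
    y: enter (6,5) at t=1.2837
    x: enter (7,5) at t=1.9705
    y: enter (7,4) at t=2.3190
    y: enter (7,3) at t=3.3543 ← occupied
  → r_2 = 3.3543
beam 3: φ=45°, α=15°
  dir = (cos 15°, sin 15°) = (0.9659, 0.2588); from cell (6,7)
  next x-line at t=0.5280, next y-line at t=2.9364; Δt_x=1.0353, Δt_y=3.8637
    x: enter (7,7) at t=0.5280
    x: enter (8,7) at t=1.5633 ← occupied
  → r_3 = 1.5633
beam 4: φ=90°, α=60°
  dir = (cos 60°, sin 60°) = (0.5000, 0.8660); from cell (6,7)
  next x-line at t=1.0200, next y-line at t=0.8776; Δt_x=2.0000, Δt_y=1.1547
    y: enter (6,8) at t=0.8776 ← occupied
  → r_4 = 0.8776

ranges = [2.5865, 3.3543, 1.5633, 0.8776]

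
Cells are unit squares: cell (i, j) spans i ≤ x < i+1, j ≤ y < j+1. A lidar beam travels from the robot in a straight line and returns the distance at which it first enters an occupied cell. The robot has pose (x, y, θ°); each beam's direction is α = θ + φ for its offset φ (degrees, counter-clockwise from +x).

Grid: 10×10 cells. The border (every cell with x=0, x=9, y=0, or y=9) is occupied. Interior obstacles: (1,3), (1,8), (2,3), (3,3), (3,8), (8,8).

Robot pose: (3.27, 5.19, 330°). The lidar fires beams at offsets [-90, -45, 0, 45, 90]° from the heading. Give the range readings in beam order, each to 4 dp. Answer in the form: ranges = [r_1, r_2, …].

beam 1: φ=-90°, α=240°
  d=(-0.5000,-0.8660)  start (3,5)  tX=0.5400 tY=0.2194  stride 1/|dx|=2.0000 1/|dy|=1.1547
    cross y-line → (3,4), t=0.2194
    cross x-line → (2,4), t=0.5400
    cross y-line → (2,3), t=1.3741 (wall)
  → r_1 = 1.3741
beam 2: φ=-45°, α=285°
  d=(0.2588,-0.9659)  start (3,5)  tX=2.8205 tY=0.1967  stride 1/|dx|=3.8637 1/|dy|=1.0353
    cross y-line → (3,4), t=0.1967
    cross y-line → (3,3), t=1.2320 (wall)
  → r_2 = 1.2320
beam 3: φ=0°, α=330°
  d=(0.8660,-0.5000)  start (3,5)  tX=0.8429 tY=0.3800  stride 1/|dx|=1.1547 1/|dy|=2.0000
    cross y-line → (3,4), t=0.3800
    cross x-line → (4,4), t=0.8429
    cross x-line → (5,4), t=1.9976
    cross y-line → (5,3), t=2.3800
    cross x-line → (6,3), t=3.1523
    cross x-line → (7,3), t=4.3070
    cross y-line → (7,2), t=4.3800
    cross x-line → (8,2), t=5.4617
    cross y-line → (8,1), t=6.3800
    cross x-line → (9,1), t=6.6164 (wall)
  → r_3 = 6.6164
beam 4: φ=45°, α=15°
  d=(0.9659,0.2588)  start (3,5)  tX=0.7558 tY=3.1296  stride 1/|dx|=1.0353 1/|dy|=3.8637
    cross x-line → (4,5), t=0.7558
    cross x-line → (5,5), t=1.7910
    cross x-line → (6,5), t=2.8263
    cross y-line → (6,6), t=3.1296
    cross x-line → (7,6), t=3.8616
    cross x-line → (8,6), t=4.8969
    cross x-line → (9,6), t=5.9321 (wall)
  → r_4 = 5.9321
beam 5: φ=90°, α=60°
  d=(0.5000,0.8660)  start (3,5)  tX=1.4600 tY=0.9353  stride 1/|dx|=2.0000 1/|dy|=1.1547
    cross y-line → (3,6), t=0.9353
    cross x-line → (4,6), t=1.4600
    cross y-line → (4,7), t=2.0900
    cross y-line → (4,8), t=3.2447
    cross x-line → (5,8), t=3.4600
    cross y-line → (5,9), t=4.3994 (wall)
  → r_5 = 4.3994

ranges = [1.3741, 1.2320, 6.6164, 5.9321, 4.3994]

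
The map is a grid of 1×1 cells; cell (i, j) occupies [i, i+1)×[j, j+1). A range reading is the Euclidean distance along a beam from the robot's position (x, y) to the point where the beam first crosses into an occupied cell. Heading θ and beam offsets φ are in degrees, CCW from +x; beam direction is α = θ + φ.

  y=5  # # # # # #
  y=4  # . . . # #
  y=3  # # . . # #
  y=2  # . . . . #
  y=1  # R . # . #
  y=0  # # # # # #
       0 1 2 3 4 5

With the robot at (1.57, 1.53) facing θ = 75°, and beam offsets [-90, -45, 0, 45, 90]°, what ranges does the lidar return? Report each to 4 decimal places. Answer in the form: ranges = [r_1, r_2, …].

beam 1: φ=-90°, α=345°
  dir = (cos 345°, sin 345°) = (0.9659, -0.2588); from cell (1,1)
  next x-line at t=0.4452, next y-line at t=2.0478; Δt_x=1.0353, Δt_y=3.8637
    x: enter (2,1) at t=0.4452
    x: enter (3,1) at t=1.4804 ← occupied
  → r_1 = 1.4804
beam 2: φ=-45°, α=30°
  dir = (cos 30°, sin 30°) = (0.8660, 0.5000); from cell (1,1)
  next x-line at t=0.4965, next y-line at t=0.9400; Δt_x=1.1547, Δt_y=2.0000
    x: enter (2,1) at t=0.4965
    y: enter (2,2) at t=0.9400
    x: enter (3,2) at t=1.6512
    x: enter (4,2) at t=2.8059
    y: enter (4,3) at t=2.9400 ← occupied
  → r_2 = 2.9400
beam 3: φ=0°, α=75°
  dir = (cos 75°, sin 75°) = (0.2588, 0.9659); from cell (1,1)
  next x-line at t=1.6614, next y-line at t=0.4866; Δt_x=3.8637, Δt_y=1.0353
    y: enter (1,2) at t=0.4866
    y: enter (1,3) at t=1.5219 ← occupied
  → r_3 = 1.5219
beam 4: φ=45°, α=120°
  dir = (cos 120°, sin 120°) = (-0.5000, 0.8660); from cell (1,1)
  next x-line at t=1.1400, next y-line at t=0.5427; Δt_x=2.0000, Δt_y=1.1547
    y: enter (1,2) at t=0.5427
    x: enter (0,2) at t=1.1400 ← occupied
  → r_4 = 1.1400
beam 5: φ=90°, α=165°
  dir = (cos 165°, sin 165°) = (-0.9659, 0.2588); from cell (1,1)
  next x-line at t=0.5901, next y-line at t=1.8159; Δt_x=1.0353, Δt_y=3.8637
    x: enter (0,1) at t=0.5901 ← occupied
  → r_5 = 0.5901

ranges = [1.4804, 2.9400, 1.5219, 1.1400, 0.5901]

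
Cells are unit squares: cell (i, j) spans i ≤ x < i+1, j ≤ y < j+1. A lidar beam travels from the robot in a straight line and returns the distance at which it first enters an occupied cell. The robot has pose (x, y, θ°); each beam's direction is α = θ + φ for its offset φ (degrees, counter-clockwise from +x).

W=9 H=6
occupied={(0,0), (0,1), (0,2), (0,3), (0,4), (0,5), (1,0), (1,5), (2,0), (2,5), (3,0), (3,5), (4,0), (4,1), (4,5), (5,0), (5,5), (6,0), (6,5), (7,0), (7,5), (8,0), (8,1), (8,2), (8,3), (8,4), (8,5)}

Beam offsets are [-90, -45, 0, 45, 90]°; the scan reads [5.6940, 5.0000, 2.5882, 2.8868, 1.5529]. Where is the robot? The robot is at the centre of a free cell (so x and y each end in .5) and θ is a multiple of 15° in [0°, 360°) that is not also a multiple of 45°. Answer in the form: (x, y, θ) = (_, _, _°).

Enumerate (i+0.5, j+0.5, θ) over the 27 free cells and 16 admissible headings. For each, cast all 5 beams and compare to the given ranges.
  (7.5, 3.5, 210°): beam 1 = 1.7321 ≠ 5.6940 ✗
  (2.5, 3.5, 75°): beam 2 = 3.0000 ≠ 5.0000 ✗
  (3.5, 1.5, 240°): beam 1 = 2.8868 ≠ 5.6940 ✗
  (4.5, 2.5, 75°): beam 1 = 3.6235 ≠ 5.6940 ✗
  …
  (6.5, 3.5, 255°): r_1=5.6940, r_2=5.0000, r_3=2.5882, r_4=2.8868, r_5=1.5529 — all match ✓
Unique over the lattice → pose = (6.5, 3.5, 255°).

(x, y, θ) = (6.5, 3.5, 255°)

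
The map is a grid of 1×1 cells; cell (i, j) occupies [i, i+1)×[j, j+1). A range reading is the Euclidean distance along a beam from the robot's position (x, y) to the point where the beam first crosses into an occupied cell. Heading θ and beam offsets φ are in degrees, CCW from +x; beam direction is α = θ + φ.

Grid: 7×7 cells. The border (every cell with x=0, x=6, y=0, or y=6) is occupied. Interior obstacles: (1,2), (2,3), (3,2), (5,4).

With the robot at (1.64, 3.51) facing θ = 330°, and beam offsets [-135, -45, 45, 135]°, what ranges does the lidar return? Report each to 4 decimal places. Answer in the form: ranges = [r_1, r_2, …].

beam 1: φ=-135°, α=195°
  dir = (cos 195°, sin 195°) = (-0.9659, -0.2588); from cell (1,3)
  next x-line at t=0.6626, next y-line at t=1.9705; Δt_x=1.0353, Δt_y=3.8637
    x: enter (0,3) at t=0.6626 ← occupied
  → r_1 = 0.6626
beam 2: φ=-45°, α=285°
  dir = (cos 285°, sin 285°) = (0.2588, -0.9659); from cell (1,3)
  next x-line at t=1.3909, next y-line at t=0.5280; Δt_x=3.8637, Δt_y=1.0353
    y: enter (1,2) at t=0.5280 ← occupied
  → r_2 = 0.5280
beam 3: φ=45°, α=15°
  dir = (cos 15°, sin 15°) = (0.9659, 0.2588); from cell (1,3)
  next x-line at t=0.3727, next y-line at t=1.8932; Δt_x=1.0353, Δt_y=3.8637
    x: enter (2,3) at t=0.3727 ← occupied
  → r_3 = 0.3727
beam 4: φ=135°, α=105°
  dir = (cos 105°, sin 105°) = (-0.2588, 0.9659); from cell (1,3)
  next x-line at t=2.4728, next y-line at t=0.5073; Δt_x=3.8637, Δt_y=1.0353
    y: enter (1,4) at t=0.5073
    y: enter (1,5) at t=1.5426
    x: enter (0,5) at t=2.4728 ← occupied
  → r_4 = 2.4728

ranges = [0.6626, 0.5280, 0.3727, 2.4728]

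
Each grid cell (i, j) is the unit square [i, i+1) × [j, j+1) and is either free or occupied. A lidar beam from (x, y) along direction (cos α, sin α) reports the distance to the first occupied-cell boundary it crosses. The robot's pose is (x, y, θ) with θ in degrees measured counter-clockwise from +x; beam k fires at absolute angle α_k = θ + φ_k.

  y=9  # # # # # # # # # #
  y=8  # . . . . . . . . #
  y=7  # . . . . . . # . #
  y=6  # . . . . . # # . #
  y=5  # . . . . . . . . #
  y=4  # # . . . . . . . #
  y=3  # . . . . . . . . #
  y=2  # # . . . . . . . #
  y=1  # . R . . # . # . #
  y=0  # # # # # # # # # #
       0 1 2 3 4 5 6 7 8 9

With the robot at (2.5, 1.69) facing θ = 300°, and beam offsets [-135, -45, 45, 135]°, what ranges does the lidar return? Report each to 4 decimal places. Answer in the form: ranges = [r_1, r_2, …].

ranges = [1.1977, 0.7143, 2.5882, 7.5679]

beam 1: φ=-135°, α=165°
  direction (-0.9659, 0.2588); cell (2,1); t to first gridline: x 0.5176, y 1.1977 (then +1.0353 / +3.8637)
    (1,1) via x @ 0.5176
    (1,2) via y @ 1.1977  # hit
  → r_1 = 1.1977
beam 2: φ=-45°, α=255°
  direction (-0.2588, -0.9659); cell (2,1); t to first gridline: x 1.9319, y 0.7143 (then +3.8637 / +1.0353)
    (2,0) via y @ 0.7143  # hit
  → r_2 = 0.7143
beam 3: φ=45°, α=345°
  direction (0.9659, -0.2588); cell (2,1); t to first gridline: x 0.5176, y 2.6660 (then +1.0353 / +3.8637)
    (3,1) via x @ 0.5176
    (4,1) via x @ 1.5529
    (5,1) via x @ 2.5882  # hit
  → r_3 = 2.5882
beam 4: φ=135°, α=75°
  direction (0.2588, 0.9659); cell (2,1); t to first gridline: x 1.9319, y 0.3209 (then +3.8637 / +1.0353)
    (2,2) via y @ 0.3209
    (2,3) via y @ 1.3562
    (3,3) via x @ 1.9319
    (3,4) via y @ 2.3915
    (3,5) via y @ 3.4268
    (3,6) via y @ 4.4620
    (3,7) via y @ 5.4973
    (4,7) via x @ 5.7956
    (4,8) via y @ 6.5326
    (4,9) via y @ 7.5679  # hit
  → r_4 = 7.5679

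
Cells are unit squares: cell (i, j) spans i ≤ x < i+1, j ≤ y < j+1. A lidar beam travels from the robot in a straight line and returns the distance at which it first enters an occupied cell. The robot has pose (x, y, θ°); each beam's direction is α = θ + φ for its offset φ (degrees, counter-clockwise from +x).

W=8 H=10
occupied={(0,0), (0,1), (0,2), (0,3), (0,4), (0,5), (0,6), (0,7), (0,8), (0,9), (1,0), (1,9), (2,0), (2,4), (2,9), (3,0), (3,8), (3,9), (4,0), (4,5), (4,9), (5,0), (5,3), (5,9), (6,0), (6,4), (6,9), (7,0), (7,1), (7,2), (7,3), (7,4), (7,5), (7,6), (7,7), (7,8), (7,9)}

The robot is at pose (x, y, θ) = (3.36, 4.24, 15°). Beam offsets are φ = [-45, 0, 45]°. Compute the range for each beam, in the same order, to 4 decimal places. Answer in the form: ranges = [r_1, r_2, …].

beam 1: φ=-45°, α=330°
  d=(0.8660,-0.5000)  start (3,4)  tX=0.7390 tY=0.4800  stride 1/|dx|=1.1547 1/|dy|=2.0000
    cross y-line → (3,3), t=0.4800
    cross x-line → (4,3), t=0.7390
    cross x-line → (5,3), t=1.8937 (wall)
  → r_1 = 1.8937
beam 2: φ=0°, α=15°
  d=(0.9659,0.2588)  start (3,4)  tX=0.6626 tY=2.9364  stride 1/|dx|=1.0353 1/|dy|=3.8637
    cross x-line → (4,4), t=0.6626
    cross x-line → (5,4), t=1.6979
    cross x-line → (6,4), t=2.7331 (wall)
  → r_2 = 2.7331
beam 3: φ=45°, α=60°
  d=(0.5000,0.8660)  start (3,4)  tX=1.2800 tY=0.8776  stride 1/|dx|=2.0000 1/|dy|=1.1547
    cross y-line → (3,5), t=0.8776
    cross x-line → (4,5), t=1.2800 (wall)
  → r_3 = 1.2800

ranges = [1.8937, 2.7331, 1.2800]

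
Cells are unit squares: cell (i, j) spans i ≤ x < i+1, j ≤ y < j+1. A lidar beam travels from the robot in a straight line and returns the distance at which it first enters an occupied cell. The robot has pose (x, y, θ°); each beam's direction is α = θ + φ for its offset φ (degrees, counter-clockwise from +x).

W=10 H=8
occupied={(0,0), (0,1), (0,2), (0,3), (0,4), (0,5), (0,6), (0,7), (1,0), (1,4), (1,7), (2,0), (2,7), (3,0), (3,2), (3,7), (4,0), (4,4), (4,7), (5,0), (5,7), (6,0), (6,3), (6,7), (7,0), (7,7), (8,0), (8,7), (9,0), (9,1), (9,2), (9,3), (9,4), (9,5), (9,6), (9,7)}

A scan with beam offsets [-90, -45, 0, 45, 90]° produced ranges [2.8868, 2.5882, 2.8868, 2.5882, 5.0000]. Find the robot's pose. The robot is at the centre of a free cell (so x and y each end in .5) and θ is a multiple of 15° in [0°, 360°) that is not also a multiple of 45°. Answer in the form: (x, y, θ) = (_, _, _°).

(x, y, θ) = (6.5, 4.5, 60°)

The pose lattice has 44·16 = 704 candidates. Test each by forward raycasting.
  (1.5, 2.5, 165°): beam 1 = 1.5529 ≠ 2.8868 ✗
  (4.5, 5.5, 15°): beam 1 = 0.5176 ≠ 2.8868 ✗
  (4.5, 2.5, 300°): beam 1 = 0.5774 ≠ 2.8868 ✗
  …
  (6.5, 4.5, 60°): r_1=2.8868, r_2=2.5882, r_3=2.8868, r_4=2.5882, r_5=5.0000 — all match ✓
No second candidate reproduces the full scan.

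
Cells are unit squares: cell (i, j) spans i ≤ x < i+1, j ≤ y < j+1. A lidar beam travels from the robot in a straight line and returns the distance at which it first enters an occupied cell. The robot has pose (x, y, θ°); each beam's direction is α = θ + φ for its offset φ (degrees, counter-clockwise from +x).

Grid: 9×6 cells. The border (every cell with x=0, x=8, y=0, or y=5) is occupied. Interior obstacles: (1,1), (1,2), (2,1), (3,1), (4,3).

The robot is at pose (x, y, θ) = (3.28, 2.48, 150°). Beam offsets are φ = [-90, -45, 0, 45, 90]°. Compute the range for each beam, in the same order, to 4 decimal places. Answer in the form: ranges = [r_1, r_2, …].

ranges = [1.4400, 2.6089, 2.6327, 1.3252, 0.5543]

beam 1: φ=-90°, α=60°
  direction (0.5000, 0.8660); cell (3,2); t to first gridline: x 1.4400, y 0.6004 (then +2.0000 / +1.1547)
    (3,3) via y @ 0.6004
    (4,3) via x @ 1.4400  # hit
  → r_1 = 1.4400
beam 2: φ=-45°, α=105°
  direction (-0.2588, 0.9659); cell (3,2); t to first gridline: x 1.0818, y 0.5383 (then +3.8637 / +1.0353)
    (3,3) via y @ 0.5383
    (2,3) via x @ 1.0818
    (2,4) via y @ 1.5736
    (2,5) via y @ 2.6089  # hit
  → r_2 = 2.6089
beam 3: φ=0°, α=150°
  direction (-0.8660, 0.5000); cell (3,2); t to first gridline: x 0.3233, y 1.0400 (then +1.1547 / +2.0000)
    (2,2) via x @ 0.3233
    (2,3) via y @ 1.0400
    (1,3) via x @ 1.4780
    (0,3) via x @ 2.6327  # hit
  → r_3 = 2.6327
beam 4: φ=45°, α=195°
  direction (-0.9659, -0.2588); cell (3,2); t to first gridline: x 0.2899, y 1.8546 (then +1.0353 / +3.8637)
    (2,2) via x @ 0.2899
    (1,2) via x @ 1.3252  # hit
  → r_4 = 1.3252
beam 5: φ=90°, α=240°
  direction (-0.5000, -0.8660); cell (3,2); t to first gridline: x 0.5600, y 0.5543 (then +2.0000 / +1.1547)
    (3,1) via y @ 0.5543  # hit
  → r_5 = 0.5543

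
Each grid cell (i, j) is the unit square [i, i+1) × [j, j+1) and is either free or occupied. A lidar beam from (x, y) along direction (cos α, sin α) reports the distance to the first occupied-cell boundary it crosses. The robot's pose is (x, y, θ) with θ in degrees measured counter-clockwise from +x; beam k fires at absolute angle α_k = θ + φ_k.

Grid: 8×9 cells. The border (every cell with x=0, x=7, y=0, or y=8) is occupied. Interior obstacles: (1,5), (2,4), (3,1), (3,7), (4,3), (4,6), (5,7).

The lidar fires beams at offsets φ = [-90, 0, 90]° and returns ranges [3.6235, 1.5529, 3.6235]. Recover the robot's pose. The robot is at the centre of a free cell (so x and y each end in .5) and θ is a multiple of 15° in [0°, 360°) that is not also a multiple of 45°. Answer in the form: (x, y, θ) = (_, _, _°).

The pose lattice has 35·16 = 560 candidates. Test each by forward raycasting.
  (5.5, 5.5, 255°): beam 1 = 4.6587 ≠ 3.6235 ✗
  (5.5, 4.5, 75°): beam 1 = 1.5529 ≠ 3.6235 ✗
  (1.5, 6.5, 60°): beam 1 = 6.3509 ≠ 3.6235 ✗
  …
  (5.5, 4.5, 345°): r_1=3.6235, r_2=1.5529, r_3=3.6235 — all match ✓
No second candidate reproduces the full scan.

(x, y, θ) = (5.5, 4.5, 345°)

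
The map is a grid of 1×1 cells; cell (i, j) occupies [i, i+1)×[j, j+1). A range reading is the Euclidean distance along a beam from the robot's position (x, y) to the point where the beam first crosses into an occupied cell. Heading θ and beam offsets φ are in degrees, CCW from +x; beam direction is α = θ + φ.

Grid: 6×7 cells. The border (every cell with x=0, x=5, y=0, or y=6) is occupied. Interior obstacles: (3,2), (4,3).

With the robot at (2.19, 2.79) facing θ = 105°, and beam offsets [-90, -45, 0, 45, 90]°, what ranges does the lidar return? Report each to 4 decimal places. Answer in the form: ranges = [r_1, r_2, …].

beam 1: φ=-90°, α=15°
  d=(0.9659,0.2588)  start (2,2)  tX=0.8386 tY=0.8114  stride 1/|dx|=1.0353 1/|dy|=3.8637
    cross y-line → (2,3), t=0.8114
    cross x-line → (3,3), t=0.8386
    cross x-line → (4,3), t=1.8738 (wall)
  → r_1 = 1.8738
beam 2: φ=-45°, α=60°
  d=(0.5000,0.8660)  start (2,2)  tX=1.6200 tY=0.2425  stride 1/|dx|=2.0000 1/|dy|=1.1547
    cross y-line → (2,3), t=0.2425
    cross y-line → (2,4), t=1.3972
    cross x-line → (3,4), t=1.6200
    cross y-line → (3,5), t=2.5519
    cross x-line → (4,5), t=3.6200
    cross y-line → (4,6), t=3.7066 (wall)
  → r_2 = 3.7066
beam 3: φ=0°, α=105°
  d=(-0.2588,0.9659)  start (2,2)  tX=0.7341 tY=0.2174  stride 1/|dx|=3.8637 1/|dy|=1.0353
    cross y-line → (2,3), t=0.2174
    cross x-line → (1,3), t=0.7341
    cross y-line → (1,4), t=1.2527
    cross y-line → (1,5), t=2.2880
    cross y-line → (1,6), t=3.3232 (wall)
  → r_3 = 3.3232
beam 4: φ=45°, α=150°
  d=(-0.8660,0.5000)  start (2,2)  tX=0.2194 tY=0.4200  stride 1/|dx|=1.1547 1/|dy|=2.0000
    cross x-line → (1,2), t=0.2194
    cross y-line → (1,3), t=0.4200
    cross x-line → (0,3), t=1.3741 (wall)
  → r_4 = 1.3741
beam 5: φ=90°, α=195°
  d=(-0.9659,-0.2588)  start (2,2)  tX=0.1967 tY=3.0523  stride 1/|dx|=1.0353 1/|dy|=3.8637
    cross x-line → (1,2), t=0.1967
    cross x-line → (0,2), t=1.2320 (wall)
  → r_5 = 1.2320

ranges = [1.8738, 3.7066, 3.3232, 1.3741, 1.2320]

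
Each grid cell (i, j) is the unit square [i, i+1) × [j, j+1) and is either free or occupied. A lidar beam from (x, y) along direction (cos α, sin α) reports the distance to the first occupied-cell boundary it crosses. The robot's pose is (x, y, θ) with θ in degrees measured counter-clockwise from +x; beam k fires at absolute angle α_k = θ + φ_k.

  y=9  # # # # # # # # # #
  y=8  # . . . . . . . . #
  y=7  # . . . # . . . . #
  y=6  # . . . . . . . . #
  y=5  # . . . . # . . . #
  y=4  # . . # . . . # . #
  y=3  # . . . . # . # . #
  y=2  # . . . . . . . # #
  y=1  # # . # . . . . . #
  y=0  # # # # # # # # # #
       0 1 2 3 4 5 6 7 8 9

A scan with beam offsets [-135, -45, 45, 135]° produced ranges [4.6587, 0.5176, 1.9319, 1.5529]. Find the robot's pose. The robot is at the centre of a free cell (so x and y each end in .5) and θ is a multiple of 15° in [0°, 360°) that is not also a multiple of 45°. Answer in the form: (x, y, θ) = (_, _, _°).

(x, y, θ) = (1.5, 4.5, 210°)

Candidates: 55 free-cell centres × 16 headings = 880 poses. Raycast each; keep the one whose scan matches to 4 dp.
  (3.5, 6.5, 285°): beam 1 = 2.8868 ≠ 4.6587 ✗
  (5.5, 1.5, 330°): beam 1 = 1.5529 ≠ 4.6587 ✗
  (6.5, 7.5, 345°): beam 1 = 6.3509 ≠ 4.6587 ✗
  (3.5, 2.5, 120°): beam 1 = 5.6940 ≠ 4.6587 ✗
  …
  (1.5, 4.5, 210°): r_1=4.6587, r_2=0.5176, r_3=1.9319, r_4=1.5529 — all match ✓
Unique over the lattice → pose = (1.5, 4.5, 210°).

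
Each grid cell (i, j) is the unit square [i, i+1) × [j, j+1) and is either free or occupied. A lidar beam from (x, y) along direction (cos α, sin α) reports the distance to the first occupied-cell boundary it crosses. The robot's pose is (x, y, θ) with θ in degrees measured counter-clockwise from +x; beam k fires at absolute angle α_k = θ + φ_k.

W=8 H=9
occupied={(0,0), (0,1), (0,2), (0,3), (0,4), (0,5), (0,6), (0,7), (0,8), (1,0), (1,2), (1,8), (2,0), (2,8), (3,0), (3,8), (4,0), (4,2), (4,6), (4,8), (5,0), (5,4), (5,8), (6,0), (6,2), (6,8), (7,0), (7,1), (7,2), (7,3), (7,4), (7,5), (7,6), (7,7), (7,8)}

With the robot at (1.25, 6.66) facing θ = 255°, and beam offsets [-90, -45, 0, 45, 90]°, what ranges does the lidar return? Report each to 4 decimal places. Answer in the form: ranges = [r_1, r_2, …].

ranges = [0.2588, 0.2887, 0.9659, 6.5356, 5.9528]

beam 1: φ=-90°, α=165°
  d=(-0.9659,0.2588)  start (1,6)  tX=0.2588 tY=1.3137  stride 1/|dx|=1.0353 1/|dy|=3.8637
    cross x-line → (0,6), t=0.2588 (wall)
  → r_1 = 0.2588
beam 2: φ=-45°, α=210°
  d=(-0.8660,-0.5000)  start (1,6)  tX=0.2887 tY=1.3200  stride 1/|dx|=1.1547 1/|dy|=2.0000
    cross x-line → (0,6), t=0.2887 (wall)
  → r_2 = 0.2887
beam 3: φ=0°, α=255°
  d=(-0.2588,-0.9659)  start (1,6)  tX=0.9659 tY=0.6833  stride 1/|dx|=3.8637 1/|dy|=1.0353
    cross y-line → (1,5), t=0.6833
    cross x-line → (0,5), t=0.9659 (wall)
  → r_3 = 0.9659
beam 4: φ=45°, α=300°
  d=(0.5000,-0.8660)  start (1,6)  tX=1.5000 tY=0.7621  stride 1/|dx|=2.0000 1/|dy|=1.1547
    cross y-line → (1,5), t=0.7621
    cross x-line → (2,5), t=1.5000
    cross y-line → (2,4), t=1.9168
    cross y-line → (2,3), t=3.0715
    cross x-line → (3,3), t=3.5000
    cross y-line → (3,2), t=4.2262
    cross y-line → (3,1), t=5.3809
    cross x-line → (4,1), t=5.5000
    cross y-line → (4,0), t=6.5356 (wall)
  → r_4 = 6.5356
beam 5: φ=90°, α=345°
  d=(0.9659,-0.2588)  start (1,6)  tX=0.7765 tY=2.5500  stride 1/|dx|=1.0353 1/|dy|=3.8637
    cross x-line → (2,6), t=0.7765
    cross x-line → (3,6), t=1.8117
    cross y-line → (3,5), t=2.5500
    cross x-line → (4,5), t=2.8470
    cross x-line → (5,5), t=3.8823
    cross x-line → (6,5), t=4.9176
    cross x-line → (7,5), t=5.9528 (wall)
  → r_5 = 5.9528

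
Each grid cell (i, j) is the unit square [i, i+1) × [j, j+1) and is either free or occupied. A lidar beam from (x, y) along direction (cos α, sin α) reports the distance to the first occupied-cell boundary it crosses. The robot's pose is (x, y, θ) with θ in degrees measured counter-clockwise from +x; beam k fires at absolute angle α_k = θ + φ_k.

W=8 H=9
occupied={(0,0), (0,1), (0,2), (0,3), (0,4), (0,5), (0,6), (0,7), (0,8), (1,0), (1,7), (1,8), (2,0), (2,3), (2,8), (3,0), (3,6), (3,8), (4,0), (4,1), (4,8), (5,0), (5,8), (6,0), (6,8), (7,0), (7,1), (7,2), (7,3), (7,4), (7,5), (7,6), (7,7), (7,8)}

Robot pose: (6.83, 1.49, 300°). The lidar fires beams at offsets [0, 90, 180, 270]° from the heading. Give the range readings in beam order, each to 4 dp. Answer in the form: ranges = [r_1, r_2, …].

beam 1: φ=0°, α=300°
  direction (0.5000, -0.8660); cell (6,1); t to first gridline: x 0.3400, y 0.5658 (then +2.0000 / +1.1547)
    (7,1) via x @ 0.3400  # hit
  → r_1 = 0.3400
beam 2: φ=90°, α=30°
  direction (0.8660, 0.5000); cell (6,1); t to first gridline: x 0.1963, y 1.0200 (then +1.1547 / +2.0000)
    (7,1) via x @ 0.1963  # hit
  → r_2 = 0.1963
beam 3: φ=180°, α=120°
  direction (-0.5000, 0.8660); cell (6,1); t to first gridline: x 1.6600, y 0.5889 (then +2.0000 / +1.1547)
    (6,2) via y @ 0.5889
    (5,2) via x @ 1.6600
    (5,3) via y @ 1.7436
    (5,4) via y @ 2.8983
    (4,4) via x @ 3.6600
    (4,5) via y @ 4.0530
    (4,6) via y @ 5.2077
    (3,6) via x @ 5.6600  # hit
  → r_3 = 5.6600
beam 4: φ=270°, α=210°
  direction (-0.8660, -0.5000); cell (6,1); t to first gridline: x 0.9584, y 0.9800 (then +1.1547 / +2.0000)
    (5,1) via x @ 0.9584
    (5,0) via y @ 0.9800  # hit
  → r_4 = 0.9800

ranges = [0.3400, 0.1963, 5.6600, 0.9800]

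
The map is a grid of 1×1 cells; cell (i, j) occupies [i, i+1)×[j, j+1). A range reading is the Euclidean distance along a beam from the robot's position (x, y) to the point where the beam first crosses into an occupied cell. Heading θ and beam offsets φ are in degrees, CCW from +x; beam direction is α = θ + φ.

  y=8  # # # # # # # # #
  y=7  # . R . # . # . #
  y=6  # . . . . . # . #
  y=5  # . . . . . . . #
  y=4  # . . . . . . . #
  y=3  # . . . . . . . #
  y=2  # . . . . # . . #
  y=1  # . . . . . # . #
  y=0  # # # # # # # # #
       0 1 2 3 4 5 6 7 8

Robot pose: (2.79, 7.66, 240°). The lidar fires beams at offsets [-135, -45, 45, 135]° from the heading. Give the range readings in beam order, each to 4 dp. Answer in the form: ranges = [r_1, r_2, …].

ranges = [0.3520, 1.8531, 6.8949, 1.2527]

beam 1: φ=-135°, α=105°
  cosα=-0.2588 sinα=0.9659 | (2,7) | tMaxX 3.0523 tMaxY 0.3520 | tΔX 3.8637 tΔY 1.0353
    t=0.3520 [y] (2,8) — stop
  → r_1 = 0.3520
beam 2: φ=-45°, α=195°
  cosα=-0.9659 sinα=-0.2588 | (2,7) | tMaxX 0.8179 tMaxY 2.5500 | tΔX 1.0353 tΔY 3.8637
    t=0.8179 [x] (1,7)
    t=1.8531 [x] (0,7) — stop
  → r_2 = 1.8531
beam 3: φ=45°, α=285°
  cosα=0.2588 sinα=-0.9659 | (2,7) | tMaxX 0.8114 tMaxY 0.6833 | tΔX 3.8637 tΔY 1.0353
    t=0.6833 [y] (2,6)
    t=0.8114 [x] (3,6)
    t=1.7186 [y] (3,5)
    t=2.7538 [y] (3,4)
    t=3.7891 [y] (3,3)
    t=4.6751 [x] (4,3)
    t=4.8244 [y] (4,2)
    t=5.8597 [y] (4,1)
    t=6.8949 [y] (4,0) — stop
  → r_3 = 6.8949
beam 4: φ=135°, α=15°
  cosα=0.9659 sinα=0.2588 | (2,7) | tMaxX 0.2174 tMaxY 1.3137 | tΔX 1.0353 tΔY 3.8637
    t=0.2174 [x] (3,7)
    t=1.2527 [x] (4,7) — stop
  → r_4 = 1.2527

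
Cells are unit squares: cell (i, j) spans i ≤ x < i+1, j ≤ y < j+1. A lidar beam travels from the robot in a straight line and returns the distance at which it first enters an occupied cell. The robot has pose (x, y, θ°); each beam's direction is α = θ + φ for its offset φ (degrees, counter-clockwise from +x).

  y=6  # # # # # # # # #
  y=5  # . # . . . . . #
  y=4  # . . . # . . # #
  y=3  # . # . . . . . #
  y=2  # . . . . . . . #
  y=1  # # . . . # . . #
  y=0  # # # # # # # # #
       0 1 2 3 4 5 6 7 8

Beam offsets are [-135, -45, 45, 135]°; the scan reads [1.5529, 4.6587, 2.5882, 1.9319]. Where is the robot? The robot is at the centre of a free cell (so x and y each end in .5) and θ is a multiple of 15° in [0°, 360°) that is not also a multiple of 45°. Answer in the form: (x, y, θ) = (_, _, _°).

Enumerate (i+0.5, j+0.5, θ) over the 29 free cells and 16 admissible headings. For each, cast all 4 beams and compare to the given ranges.
  (3.5, 1.5, 240°): beam 1 = 1.9319 ≠ 1.5529 ✗
  (1.5, 3.5, 30°): beam 2 = 0.5176 ≠ 4.6587 ✗
  (1.5, 5.5, 165°): beam 1 = 0.5774 ≠ 1.5529 ✗
  (4.5, 1.5, 195°): beam 1 = 5.1962 ≠ 1.5529 ✗
  …
  (3.5, 2.5, 60°): r_1=1.5529, r_2=4.6587, r_3=2.5882, r_4=1.9319 — all match ✓
Unique over the lattice → pose = (3.5, 2.5, 60°).

(x, y, θ) = (3.5, 2.5, 60°)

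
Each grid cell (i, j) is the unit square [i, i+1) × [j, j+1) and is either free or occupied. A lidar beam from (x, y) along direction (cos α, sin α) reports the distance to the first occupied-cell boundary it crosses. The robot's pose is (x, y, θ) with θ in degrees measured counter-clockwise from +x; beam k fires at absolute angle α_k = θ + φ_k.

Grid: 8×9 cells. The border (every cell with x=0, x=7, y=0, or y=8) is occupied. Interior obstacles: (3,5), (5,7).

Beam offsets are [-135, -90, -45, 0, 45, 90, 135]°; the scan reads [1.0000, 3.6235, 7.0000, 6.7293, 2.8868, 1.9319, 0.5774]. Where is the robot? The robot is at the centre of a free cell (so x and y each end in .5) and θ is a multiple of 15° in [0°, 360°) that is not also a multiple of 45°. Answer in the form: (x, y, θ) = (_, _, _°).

Candidates: 40 free-cell centres × 16 headings = 640 poses. Raycast each; keep the one whose scan matches to 4 dp.
  (4.5, 1.5, 330°): beam 1 = 1.9319 ≠ 1.0000 ✗
  (3.5, 3.5, 165°): beam 1 = 4.0415 ≠ 1.0000 ✗
  (2.5, 7.5, 330°): beam 1 = 1.5529 ≠ 1.0000 ✗
  …
  (3.5, 1.5, 105°): r_1=1.0000, r_2=3.6235, r_3=7.0000, r_4=6.7293, r_5=2.8868, r_6=1.9319, r_7=0.5774 — all match ✓
Unique over the lattice → pose = (3.5, 1.5, 105°).

(x, y, θ) = (3.5, 1.5, 105°)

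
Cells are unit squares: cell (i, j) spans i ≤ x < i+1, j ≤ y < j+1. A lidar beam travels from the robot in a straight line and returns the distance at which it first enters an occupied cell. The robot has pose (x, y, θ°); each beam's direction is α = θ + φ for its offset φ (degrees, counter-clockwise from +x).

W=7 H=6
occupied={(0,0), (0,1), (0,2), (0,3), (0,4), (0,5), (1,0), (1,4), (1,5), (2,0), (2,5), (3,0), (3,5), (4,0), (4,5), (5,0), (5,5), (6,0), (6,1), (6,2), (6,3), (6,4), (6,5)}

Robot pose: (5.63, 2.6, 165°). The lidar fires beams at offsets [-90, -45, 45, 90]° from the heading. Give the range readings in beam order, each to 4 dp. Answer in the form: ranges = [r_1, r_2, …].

ranges = [1.4296, 2.7713, 3.2000, 1.6564]

beam 1: φ=-90°, α=75°
  d=(0.2588,0.9659)  start (5,2)  tX=1.4296 tY=0.4141  stride 1/|dx|=3.8637 1/|dy|=1.0353
    cross y-line → (5,3), t=0.4141
    cross x-line → (6,3), t=1.4296 (wall)
  → r_1 = 1.4296
beam 2: φ=-45°, α=120°
  d=(-0.5000,0.8660)  start (5,2)  tX=1.2600 tY=0.4619  stride 1/|dx|=2.0000 1/|dy|=1.1547
    cross y-line → (5,3), t=0.4619
    cross x-line → (4,3), t=1.2600
    cross y-line → (4,4), t=1.6166
    cross y-line → (4,5), t=2.7713 (wall)
  → r_2 = 2.7713
beam 3: φ=45°, α=210°
  d=(-0.8660,-0.5000)  start (5,2)  tX=0.7275 tY=1.2000  stride 1/|dx|=1.1547 1/|dy|=2.0000
    cross x-line → (4,2), t=0.7275
    cross y-line → (4,1), t=1.2000
    cross x-line → (3,1), t=1.8822
    cross x-line → (2,1), t=3.0369
    cross y-line → (2,0), t=3.2000 (wall)
  → r_3 = 3.2000
beam 4: φ=90°, α=255°
  d=(-0.2588,-0.9659)  start (5,2)  tX=2.4341 tY=0.6212  stride 1/|dx|=3.8637 1/|dy|=1.0353
    cross y-line → (5,1), t=0.6212
    cross y-line → (5,0), t=1.6564 (wall)
  → r_4 = 1.6564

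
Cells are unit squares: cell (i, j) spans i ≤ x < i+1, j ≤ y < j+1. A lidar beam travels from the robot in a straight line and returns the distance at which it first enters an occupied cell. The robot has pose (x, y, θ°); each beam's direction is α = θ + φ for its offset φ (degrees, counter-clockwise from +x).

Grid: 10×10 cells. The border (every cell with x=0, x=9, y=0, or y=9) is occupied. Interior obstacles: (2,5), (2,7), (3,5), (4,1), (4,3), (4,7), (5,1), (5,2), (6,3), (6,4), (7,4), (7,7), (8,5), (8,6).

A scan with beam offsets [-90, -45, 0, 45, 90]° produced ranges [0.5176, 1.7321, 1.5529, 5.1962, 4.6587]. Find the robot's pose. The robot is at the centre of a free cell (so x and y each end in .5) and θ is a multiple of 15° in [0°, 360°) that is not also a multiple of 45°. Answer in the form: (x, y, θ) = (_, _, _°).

(x, y, θ) = (4.5, 4.5, 15°)

Enumerate (i+0.5, j+0.5, θ) over the 50 free cells and 16 admissible headings. For each, cast all 5 beams and compare to the given ranges.
  (6.5, 7.5, 15°): beam 1 = 2.5882 ≠ 0.5176 ✗
  (8.5, 8.5, 210°): beam 1 = 0.5774 ≠ 0.5176 ✗
  (5.5, 8.5, 345°): beam 1 = 4.6587 ≠ 0.5176 ✗
  (6.5, 1.5, 15°): beam 2 = 1.0000 ≠ 1.7321 ✗
  …
  (4.5, 4.5, 15°): r_1=0.5176, r_2=1.7321, r_3=1.5529, r_4=5.1962, r_5=4.6587 — all match ✓
Only this pose fits every beam.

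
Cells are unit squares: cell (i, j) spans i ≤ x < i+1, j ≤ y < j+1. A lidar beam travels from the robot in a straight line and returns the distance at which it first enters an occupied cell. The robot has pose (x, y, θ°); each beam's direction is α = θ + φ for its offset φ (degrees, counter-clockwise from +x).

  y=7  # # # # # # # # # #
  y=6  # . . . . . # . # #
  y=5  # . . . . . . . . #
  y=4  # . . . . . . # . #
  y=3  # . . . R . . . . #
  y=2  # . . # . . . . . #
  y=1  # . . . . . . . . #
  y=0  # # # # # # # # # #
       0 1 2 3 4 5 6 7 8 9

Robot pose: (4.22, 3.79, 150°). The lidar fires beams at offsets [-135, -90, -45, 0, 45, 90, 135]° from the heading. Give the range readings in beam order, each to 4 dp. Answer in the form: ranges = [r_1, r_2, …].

beam 1: φ=-135°, α=15°
  d=(0.9659,0.2588)  start (4,3)  tX=0.8075 tY=0.8114  stride 1/|dx|=1.0353 1/|dy|=3.8637
    cross x-line → (5,3), t=0.8075
    cross y-line → (5,4), t=0.8114
    cross x-line → (6,4), t=1.8428
    cross x-line → (7,4), t=2.8781 (wall)
  → r_1 = 2.8781
beam 2: φ=-90°, α=60°
  d=(0.5000,0.8660)  start (4,3)  tX=1.5600 tY=0.2425  stride 1/|dx|=2.0000 1/|dy|=1.1547
    cross y-line → (4,4), t=0.2425
    cross y-line → (4,5), t=1.3972
    cross x-line → (5,5), t=1.5600
    cross y-line → (5,6), t=2.5519
    cross x-line → (6,6), t=3.5600 (wall)
  → r_2 = 3.5600
beam 3: φ=-45°, α=105°
  d=(-0.2588,0.9659)  start (4,3)  tX=0.8500 tY=0.2174  stride 1/|dx|=3.8637 1/|dy|=1.0353
    cross y-line → (4,4), t=0.2174
    cross x-line → (3,4), t=0.8500
    cross y-line → (3,5), t=1.2527
    cross y-line → (3,6), t=2.2880
    cross y-line → (3,7), t=3.3232 (wall)
  → r_3 = 3.3232
beam 4: φ=0°, α=150°
  d=(-0.8660,0.5000)  start (4,3)  tX=0.2540 tY=0.4200  stride 1/|dx|=1.1547 1/|dy|=2.0000
    cross x-line → (3,3), t=0.2540
    cross y-line → (3,4), t=0.4200
    cross x-line → (2,4), t=1.4087
    cross y-line → (2,5), t=2.4200
    cross x-line → (1,5), t=2.5634
    cross x-line → (0,5), t=3.7181 (wall)
  → r_4 = 3.7181
beam 5: φ=45°, α=195°
  d=(-0.9659,-0.2588)  start (4,3)  tX=0.2278 tY=3.0523  stride 1/|dx|=1.0353 1/|dy|=3.8637
    cross x-line → (3,3), t=0.2278
    cross x-line → (2,3), t=1.2630
    cross x-line → (1,3), t=2.2983
    cross y-line → (1,2), t=3.0523
    cross x-line → (0,2), t=3.3336 (wall)
  → r_5 = 3.3336
beam 6: φ=90°, α=240°
  d=(-0.5000,-0.8660)  start (4,3)  tX=0.4400 tY=0.9122  stride 1/|dx|=2.0000 1/|dy|=1.1547
    cross x-line → (3,3), t=0.4400
    cross y-line → (3,2), t=0.9122 (wall)
  → r_6 = 0.9122
beam 7: φ=135°, α=285°
  d=(0.2588,-0.9659)  start (4,3)  tX=3.0137 tY=0.8179  stride 1/|dx|=3.8637 1/|dy|=1.0353
    cross y-line → (4,2), t=0.8179
    cross y-line → (4,1), t=1.8531
    cross y-line → (4,0), t=2.8884 (wall)
  → r_7 = 2.8884

ranges = [2.8781, 3.5600, 3.3232, 3.7181, 3.3336, 0.9122, 2.8884]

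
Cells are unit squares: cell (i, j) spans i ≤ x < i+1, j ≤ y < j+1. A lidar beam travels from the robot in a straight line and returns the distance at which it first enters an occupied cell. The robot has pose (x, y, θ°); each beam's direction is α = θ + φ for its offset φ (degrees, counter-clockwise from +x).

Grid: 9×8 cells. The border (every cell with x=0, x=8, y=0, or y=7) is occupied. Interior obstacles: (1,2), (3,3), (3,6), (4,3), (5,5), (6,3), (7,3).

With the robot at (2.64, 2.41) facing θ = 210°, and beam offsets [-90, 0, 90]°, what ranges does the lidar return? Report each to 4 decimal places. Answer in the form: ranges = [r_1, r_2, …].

ranges = [3.2800, 0.7390, 1.6281]

beam 1: φ=-90°, α=120°
  d=(-0.5000,0.8660)  start (2,2)  tX=1.2800 tY=0.6813  stride 1/|dx|=2.0000 1/|dy|=1.1547
    cross y-line → (2,3), t=0.6813
    cross x-line → (1,3), t=1.2800
    cross y-line → (1,4), t=1.8360
    cross y-line → (1,5), t=2.9907
    cross x-line → (0,5), t=3.2800 (wall)
  → r_1 = 3.2800
beam 2: φ=0°, α=210°
  d=(-0.8660,-0.5000)  start (2,2)  tX=0.7390 tY=0.8200  stride 1/|dx|=1.1547 1/|dy|=2.0000
    cross x-line → (1,2), t=0.7390 (wall)
  → r_2 = 0.7390
beam 3: φ=90°, α=300°
  d=(0.5000,-0.8660)  start (2,2)  tX=0.7200 tY=0.4734  stride 1/|dx|=2.0000 1/|dy|=1.1547
    cross y-line → (2,1), t=0.4734
    cross x-line → (3,1), t=0.7200
    cross y-line → (3,0), t=1.6281 (wall)
  → r_3 = 1.6281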